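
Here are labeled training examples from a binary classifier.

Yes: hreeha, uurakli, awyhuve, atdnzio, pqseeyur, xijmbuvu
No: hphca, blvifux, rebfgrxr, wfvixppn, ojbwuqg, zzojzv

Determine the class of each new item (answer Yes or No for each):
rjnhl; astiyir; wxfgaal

No, Yes, No

The rule appears to be: has ≥ 3 vowels.
rjnhl: No (0 vowels).
astiyir: Yes (3 vowels).
wxfgaal: No (2 vowels).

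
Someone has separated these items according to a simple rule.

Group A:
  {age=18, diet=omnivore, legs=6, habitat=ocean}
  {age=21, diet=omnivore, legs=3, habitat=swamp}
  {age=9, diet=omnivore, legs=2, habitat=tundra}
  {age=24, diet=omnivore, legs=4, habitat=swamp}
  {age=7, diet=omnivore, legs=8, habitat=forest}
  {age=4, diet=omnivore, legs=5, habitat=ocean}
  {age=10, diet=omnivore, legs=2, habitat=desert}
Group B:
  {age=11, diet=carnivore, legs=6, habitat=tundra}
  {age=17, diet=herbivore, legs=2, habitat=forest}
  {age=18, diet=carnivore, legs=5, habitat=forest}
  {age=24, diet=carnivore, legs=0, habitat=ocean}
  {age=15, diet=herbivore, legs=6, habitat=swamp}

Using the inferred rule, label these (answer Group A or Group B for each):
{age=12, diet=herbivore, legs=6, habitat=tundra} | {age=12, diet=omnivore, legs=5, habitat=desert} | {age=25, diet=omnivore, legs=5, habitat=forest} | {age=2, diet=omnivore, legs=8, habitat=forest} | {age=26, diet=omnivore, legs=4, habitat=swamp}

Group B, Group A, Group A, Group A, Group A

Checking candidate rules against both groups, what survives is: diet is omnivore.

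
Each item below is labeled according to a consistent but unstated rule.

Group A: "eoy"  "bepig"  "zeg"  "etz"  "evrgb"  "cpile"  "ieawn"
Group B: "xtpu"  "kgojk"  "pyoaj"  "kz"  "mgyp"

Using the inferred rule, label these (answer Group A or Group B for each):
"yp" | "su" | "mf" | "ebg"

The rule appears to be: contains 'e'.
Group B: "yp", since no 'e'. Group B: "su", since no 'e'. Group B: "mf", since no 'e'. Group A: "ebg", since has 'e'.

Group B, Group B, Group B, Group A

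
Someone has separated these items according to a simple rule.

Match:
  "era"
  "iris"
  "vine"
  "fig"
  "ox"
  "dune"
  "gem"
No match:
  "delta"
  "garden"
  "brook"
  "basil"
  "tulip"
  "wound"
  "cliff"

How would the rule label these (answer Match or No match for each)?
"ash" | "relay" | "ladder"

Match, No match, No match

The classifier is using: length ≤ 4.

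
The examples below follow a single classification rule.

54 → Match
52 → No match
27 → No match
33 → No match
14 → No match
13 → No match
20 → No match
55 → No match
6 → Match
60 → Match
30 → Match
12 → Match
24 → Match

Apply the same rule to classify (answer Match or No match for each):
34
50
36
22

No match, No match, Match, No match

The rule appears to be: multiple of 6.
34 → 34 = 6·5 + 4 → No match. 50 → 50 = 6·8 + 2 → No match. 36 → 36 = 6·6 → Match. 22 → 22 = 6·3 + 4 → No match.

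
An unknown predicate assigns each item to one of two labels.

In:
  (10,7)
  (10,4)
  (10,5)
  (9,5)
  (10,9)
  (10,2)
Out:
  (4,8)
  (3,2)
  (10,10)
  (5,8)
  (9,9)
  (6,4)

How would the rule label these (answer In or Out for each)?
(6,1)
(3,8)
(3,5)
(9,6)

Out, Out, Out, In

Every 'In' example satisfies: first > second AND sum ≥ 12. None of the 'Out' examples do.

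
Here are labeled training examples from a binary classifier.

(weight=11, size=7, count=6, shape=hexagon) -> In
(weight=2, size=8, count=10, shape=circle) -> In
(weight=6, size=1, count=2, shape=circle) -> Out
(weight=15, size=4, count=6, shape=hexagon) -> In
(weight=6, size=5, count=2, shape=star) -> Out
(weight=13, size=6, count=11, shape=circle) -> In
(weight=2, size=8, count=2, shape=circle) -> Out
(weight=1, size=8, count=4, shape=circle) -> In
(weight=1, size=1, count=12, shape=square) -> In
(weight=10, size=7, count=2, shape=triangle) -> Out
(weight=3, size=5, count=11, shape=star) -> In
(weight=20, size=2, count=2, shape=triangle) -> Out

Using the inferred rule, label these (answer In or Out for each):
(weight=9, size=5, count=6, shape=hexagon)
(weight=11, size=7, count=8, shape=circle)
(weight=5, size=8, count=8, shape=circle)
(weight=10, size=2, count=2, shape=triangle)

In, In, In, Out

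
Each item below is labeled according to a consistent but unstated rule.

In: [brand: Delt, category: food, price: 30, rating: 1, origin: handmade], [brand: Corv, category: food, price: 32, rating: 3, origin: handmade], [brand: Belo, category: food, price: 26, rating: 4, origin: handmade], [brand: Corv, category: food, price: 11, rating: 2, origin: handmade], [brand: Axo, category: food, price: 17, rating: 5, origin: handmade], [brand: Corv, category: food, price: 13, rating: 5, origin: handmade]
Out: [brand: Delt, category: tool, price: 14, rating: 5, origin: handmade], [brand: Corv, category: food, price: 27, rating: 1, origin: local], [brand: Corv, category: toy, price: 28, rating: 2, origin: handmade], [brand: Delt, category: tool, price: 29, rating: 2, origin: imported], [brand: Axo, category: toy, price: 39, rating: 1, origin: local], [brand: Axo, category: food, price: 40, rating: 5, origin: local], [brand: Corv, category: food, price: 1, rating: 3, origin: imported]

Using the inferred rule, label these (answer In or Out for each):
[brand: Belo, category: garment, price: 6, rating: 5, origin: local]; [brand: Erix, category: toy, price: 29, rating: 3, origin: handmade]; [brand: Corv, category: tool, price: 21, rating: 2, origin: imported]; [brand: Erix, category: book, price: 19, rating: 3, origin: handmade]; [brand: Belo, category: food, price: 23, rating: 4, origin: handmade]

The distinguishing property — category is food AND origin is handmade — holds for all the 'In' cases and none of the 'Out' cases.
[brand: Belo, category: garment, price: 6, rating: 5, origin: local]: category is garment, origin is local, lacks this property → Out. [brand: Erix, category: toy, price: 29, rating: 3, origin: handmade]: category is toy, origin is handmade, lacks this property → Out. [brand: Corv, category: tool, price: 21, rating: 2, origin: imported]: category is tool, origin is imported, lacks this property → Out. [brand: Erix, category: book, price: 19, rating: 3, origin: handmade]: category is book, origin is handmade, lacks this property → Out. [brand: Belo, category: food, price: 23, rating: 4, origin: handmade]: category is food, origin is handmade, satisfies this → In.

Out, Out, Out, Out, In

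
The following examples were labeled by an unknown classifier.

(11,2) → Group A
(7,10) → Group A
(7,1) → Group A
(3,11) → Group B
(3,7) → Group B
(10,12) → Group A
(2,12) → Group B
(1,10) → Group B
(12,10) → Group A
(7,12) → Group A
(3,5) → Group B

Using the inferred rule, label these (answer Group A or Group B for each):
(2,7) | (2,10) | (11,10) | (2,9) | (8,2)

The rule appears to be: first ≥ 5.
(2,7): Group B (first 2). (2,10): Group B (first 2). (11,10): Group A (first 11). (2,9): Group B (first 2). (8,2): Group A (first 8).

Group B, Group B, Group A, Group B, Group A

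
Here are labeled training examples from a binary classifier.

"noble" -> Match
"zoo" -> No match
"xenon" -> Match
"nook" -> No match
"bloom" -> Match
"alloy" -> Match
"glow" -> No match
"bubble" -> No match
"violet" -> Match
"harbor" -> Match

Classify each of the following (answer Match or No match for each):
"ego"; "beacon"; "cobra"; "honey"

No match, Match, Match, Match

Rule: length ≥ 5 AND contains 'o'. This holds for each 'Match' example and fails for each 'No match' one.
"ego": No match (length 3, has 'o'). "beacon": Match (length 6, has 'o'). "cobra": Match (length 5, has 'o'). "honey": Match (length 5, has 'o').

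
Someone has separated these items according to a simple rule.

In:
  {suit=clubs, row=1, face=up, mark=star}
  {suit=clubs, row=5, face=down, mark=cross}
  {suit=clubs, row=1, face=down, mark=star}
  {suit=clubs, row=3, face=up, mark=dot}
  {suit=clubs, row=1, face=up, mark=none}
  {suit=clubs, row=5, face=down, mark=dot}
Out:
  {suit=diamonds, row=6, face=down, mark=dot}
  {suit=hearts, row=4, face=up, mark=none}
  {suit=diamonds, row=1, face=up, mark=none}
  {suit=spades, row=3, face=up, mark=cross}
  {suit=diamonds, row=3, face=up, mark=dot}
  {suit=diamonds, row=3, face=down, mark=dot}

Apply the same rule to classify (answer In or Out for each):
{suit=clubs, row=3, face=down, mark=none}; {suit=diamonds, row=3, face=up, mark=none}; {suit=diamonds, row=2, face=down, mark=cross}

In, Out, Out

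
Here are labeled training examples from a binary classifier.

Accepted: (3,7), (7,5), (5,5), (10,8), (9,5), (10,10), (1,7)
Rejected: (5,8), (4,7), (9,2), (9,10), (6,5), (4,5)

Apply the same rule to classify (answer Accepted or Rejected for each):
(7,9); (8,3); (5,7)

Accepted, Rejected, Accepted

The distinguishing property — sum is even — holds for all the 'Accepted' cases and none of the 'Rejected' cases.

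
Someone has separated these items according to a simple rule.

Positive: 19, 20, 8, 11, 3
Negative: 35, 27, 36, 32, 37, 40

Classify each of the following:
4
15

One predicate separates the groups cleanly: at most 20.
4: 4 ≤ 20, fits → Positive. 15: 15 ≤ 20, fits → Positive.

Positive, Positive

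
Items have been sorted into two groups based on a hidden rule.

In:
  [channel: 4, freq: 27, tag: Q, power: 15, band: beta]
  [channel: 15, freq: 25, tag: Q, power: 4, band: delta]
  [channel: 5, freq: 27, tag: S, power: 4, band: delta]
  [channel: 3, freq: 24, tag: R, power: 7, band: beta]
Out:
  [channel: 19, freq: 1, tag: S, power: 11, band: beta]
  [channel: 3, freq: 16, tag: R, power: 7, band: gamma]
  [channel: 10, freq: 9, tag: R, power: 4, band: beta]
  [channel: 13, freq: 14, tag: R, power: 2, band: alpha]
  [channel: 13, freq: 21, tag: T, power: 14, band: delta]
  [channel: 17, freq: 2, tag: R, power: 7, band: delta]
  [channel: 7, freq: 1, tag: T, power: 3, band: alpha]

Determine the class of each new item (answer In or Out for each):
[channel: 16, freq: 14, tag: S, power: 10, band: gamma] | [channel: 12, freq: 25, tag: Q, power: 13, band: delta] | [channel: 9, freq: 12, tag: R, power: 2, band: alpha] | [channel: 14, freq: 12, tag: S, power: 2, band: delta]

Out, In, Out, Out

The pattern is that an item is 'In' exactly when: freq ≥ 24.
Out: [channel: 16, freq: 14, tag: S, power: 10, band: gamma], since freq = 14. In: [channel: 12, freq: 25, tag: Q, power: 13, band: delta], since freq = 25. Out: [channel: 9, freq: 12, tag: R, power: 2, band: alpha], since freq = 12. Out: [channel: 14, freq: 12, tag: S, power: 2, band: delta], since freq = 12.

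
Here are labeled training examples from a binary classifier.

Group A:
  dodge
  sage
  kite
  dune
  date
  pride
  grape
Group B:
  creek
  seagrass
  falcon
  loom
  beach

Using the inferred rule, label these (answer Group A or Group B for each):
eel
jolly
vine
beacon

All 'Group A' examples share one property — ends with 'e' — and every 'Group B' example lacks it.
eel — ends with 'l', hence Group B. jolly — ends with 'y', hence Group B. vine — ends with 'e', hence Group A. beacon — ends with 'n', hence Group B.

Group B, Group B, Group A, Group B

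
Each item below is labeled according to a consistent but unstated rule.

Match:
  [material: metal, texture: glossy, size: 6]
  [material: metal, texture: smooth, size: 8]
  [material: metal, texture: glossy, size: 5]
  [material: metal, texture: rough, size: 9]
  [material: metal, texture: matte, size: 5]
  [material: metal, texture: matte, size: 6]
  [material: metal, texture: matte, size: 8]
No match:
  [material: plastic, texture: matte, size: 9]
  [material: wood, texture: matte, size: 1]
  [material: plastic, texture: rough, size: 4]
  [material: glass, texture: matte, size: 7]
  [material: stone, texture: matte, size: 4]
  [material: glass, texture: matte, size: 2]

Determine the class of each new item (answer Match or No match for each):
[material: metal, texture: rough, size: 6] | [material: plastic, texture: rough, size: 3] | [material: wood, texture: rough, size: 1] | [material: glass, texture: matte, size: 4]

Match, No match, No match, No match

The common property of the 'Match' items is: material is metal. No 'No match' item has it.
[material: metal, texture: rough, size: 6]: Match (material is metal).
[material: plastic, texture: rough, size: 3]: No match (material is plastic).
[material: wood, texture: rough, size: 1]: No match (material is wood).
[material: glass, texture: matte, size: 4]: No match (material is glass).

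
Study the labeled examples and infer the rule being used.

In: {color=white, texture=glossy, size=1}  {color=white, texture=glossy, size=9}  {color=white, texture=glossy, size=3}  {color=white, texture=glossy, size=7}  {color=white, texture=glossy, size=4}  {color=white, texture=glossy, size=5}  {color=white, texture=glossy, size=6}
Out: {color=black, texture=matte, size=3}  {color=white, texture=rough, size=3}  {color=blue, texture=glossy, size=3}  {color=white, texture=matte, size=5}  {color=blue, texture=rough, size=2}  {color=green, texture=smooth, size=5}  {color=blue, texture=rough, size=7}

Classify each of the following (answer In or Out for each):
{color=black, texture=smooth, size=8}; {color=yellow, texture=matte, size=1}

All 'In' examples share one property — color is white AND texture is glossy — and every 'Out' example lacks it.
{color=black, texture=smooth, size=8}: Out (color is black, texture is smooth). {color=yellow, texture=matte, size=1}: Out (color is yellow, texture is matte).

Out, Out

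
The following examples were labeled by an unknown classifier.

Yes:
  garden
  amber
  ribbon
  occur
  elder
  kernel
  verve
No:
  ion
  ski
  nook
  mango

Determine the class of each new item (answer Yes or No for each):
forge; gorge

A rule that fits every label: contains 'r' — true of each 'Yes' example, false of each 'No' one.
forge → has 'r' → Yes. gorge → has 'r' → Yes.

Yes, Yes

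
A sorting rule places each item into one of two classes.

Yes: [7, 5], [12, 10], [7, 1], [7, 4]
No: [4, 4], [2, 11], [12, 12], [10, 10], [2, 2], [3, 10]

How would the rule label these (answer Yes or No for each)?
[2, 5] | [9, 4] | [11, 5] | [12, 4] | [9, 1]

Every 'Yes' example satisfies: first > second. None of the 'No' examples do.
No: [2, 5], since 2 < 5. Yes: [9, 4], since 9 > 4. Yes: [11, 5], since 11 > 5. Yes: [12, 4], since 12 > 4. Yes: [9, 1], since 9 > 1.

No, Yes, Yes, Yes, Yes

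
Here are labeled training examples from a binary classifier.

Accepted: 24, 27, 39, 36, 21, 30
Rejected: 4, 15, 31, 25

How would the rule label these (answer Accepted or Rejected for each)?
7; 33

Rejected, Accepted

The common property of the 'Accepted' items is: multiple of 3 AND at least 21. No 'Rejected' item has it.
7: Rejected (7 = 3·2 + 1, 7 < 21). 33: Accepted (33 = 3·11, 33 ≥ 21).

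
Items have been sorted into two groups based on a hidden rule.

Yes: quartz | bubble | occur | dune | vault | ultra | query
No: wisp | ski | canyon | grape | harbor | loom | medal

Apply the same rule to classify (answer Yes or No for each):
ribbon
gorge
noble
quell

No, No, No, Yes

All 'Yes' examples share one property — contains 'u' — and every 'No' example lacks it.
ribbon: No (no 'u').
gorge: No (no 'u').
noble: No (no 'u').
quell: Yes (has 'u').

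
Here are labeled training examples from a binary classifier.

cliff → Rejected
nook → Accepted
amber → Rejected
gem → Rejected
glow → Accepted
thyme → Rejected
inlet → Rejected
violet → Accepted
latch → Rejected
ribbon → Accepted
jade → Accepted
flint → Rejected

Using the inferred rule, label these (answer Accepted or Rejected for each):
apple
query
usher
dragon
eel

The simplest hypothesis consistent with all the labels is: even length.

Rejected, Rejected, Rejected, Accepted, Rejected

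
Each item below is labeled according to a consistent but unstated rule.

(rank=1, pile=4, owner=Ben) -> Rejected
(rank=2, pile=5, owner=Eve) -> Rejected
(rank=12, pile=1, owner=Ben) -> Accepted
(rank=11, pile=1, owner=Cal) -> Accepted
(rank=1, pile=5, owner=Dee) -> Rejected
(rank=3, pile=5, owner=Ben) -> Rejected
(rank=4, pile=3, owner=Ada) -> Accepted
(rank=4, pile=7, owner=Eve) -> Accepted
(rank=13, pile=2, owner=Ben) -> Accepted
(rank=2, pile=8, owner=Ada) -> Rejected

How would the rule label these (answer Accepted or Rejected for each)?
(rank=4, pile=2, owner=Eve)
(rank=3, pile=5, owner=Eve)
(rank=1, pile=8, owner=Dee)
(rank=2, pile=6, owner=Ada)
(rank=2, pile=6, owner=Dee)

Accepted, Rejected, Rejected, Rejected, Rejected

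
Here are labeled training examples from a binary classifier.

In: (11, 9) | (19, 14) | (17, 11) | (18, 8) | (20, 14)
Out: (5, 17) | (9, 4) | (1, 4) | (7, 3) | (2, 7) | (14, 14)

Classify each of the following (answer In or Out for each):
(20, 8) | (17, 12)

The distinguishing property — first > second AND sum ≥ 20 — holds for all the 'In' cases and none of the 'Out' cases.
(20, 8) → 20 > 8, 20+8 = 28 → In. (17, 12) → 17 > 12, 17+12 = 29 → In.

In, In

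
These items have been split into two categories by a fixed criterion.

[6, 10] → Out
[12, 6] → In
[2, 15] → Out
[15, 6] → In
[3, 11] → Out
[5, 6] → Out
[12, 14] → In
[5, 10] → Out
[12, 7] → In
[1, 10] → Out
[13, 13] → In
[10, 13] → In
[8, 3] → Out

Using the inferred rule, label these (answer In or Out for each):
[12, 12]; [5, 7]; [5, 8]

Every 'In' example satisfies: sum ≥ 18. None of the 'Out' examples do.
[12, 12]: 12+12 = 24 — matches, so In. [5, 7]: 5+7 = 12 — fails this test, so Out. [5, 8]: 5+8 = 13 — fails this test, so Out.

In, Out, Out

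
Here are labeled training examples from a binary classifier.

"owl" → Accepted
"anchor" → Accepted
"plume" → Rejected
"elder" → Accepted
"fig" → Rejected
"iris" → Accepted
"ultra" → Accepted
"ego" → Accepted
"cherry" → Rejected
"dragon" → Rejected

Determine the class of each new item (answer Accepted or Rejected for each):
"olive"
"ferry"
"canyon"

A rule that fits every label: starts with a vowel — true of each 'Accepted' example, false of each 'Rejected' one.

Accepted, Rejected, Rejected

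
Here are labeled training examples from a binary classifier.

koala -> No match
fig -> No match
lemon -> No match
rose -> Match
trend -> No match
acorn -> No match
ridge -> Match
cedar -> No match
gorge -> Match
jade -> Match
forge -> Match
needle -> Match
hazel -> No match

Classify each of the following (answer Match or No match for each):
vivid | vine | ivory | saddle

No match, Match, No match, Match

Rule: ends with 'e'. This holds for each 'Match' example and fails for each 'No match' one.
vivid: ends with 'd', lacks this property → No match.
vine: ends with 'e', qualifies → Match.
ivory: ends with 'y', lacks this property → No match.
saddle: ends with 'e', qualifies → Match.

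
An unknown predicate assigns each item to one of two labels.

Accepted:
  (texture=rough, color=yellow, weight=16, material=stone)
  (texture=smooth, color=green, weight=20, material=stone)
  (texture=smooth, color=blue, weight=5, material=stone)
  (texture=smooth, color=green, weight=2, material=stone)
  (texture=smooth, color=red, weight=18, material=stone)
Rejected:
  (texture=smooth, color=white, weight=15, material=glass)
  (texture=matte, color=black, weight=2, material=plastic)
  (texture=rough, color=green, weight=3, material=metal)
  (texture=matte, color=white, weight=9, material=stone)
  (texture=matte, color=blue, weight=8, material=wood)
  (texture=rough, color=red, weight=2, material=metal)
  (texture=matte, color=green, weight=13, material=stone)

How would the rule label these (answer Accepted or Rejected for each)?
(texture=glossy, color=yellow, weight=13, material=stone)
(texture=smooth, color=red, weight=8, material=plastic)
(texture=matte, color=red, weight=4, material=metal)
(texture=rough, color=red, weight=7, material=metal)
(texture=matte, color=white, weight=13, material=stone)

Accepted, Rejected, Rejected, Rejected, Rejected

The rule appears to be: material is stone AND texture is not matte.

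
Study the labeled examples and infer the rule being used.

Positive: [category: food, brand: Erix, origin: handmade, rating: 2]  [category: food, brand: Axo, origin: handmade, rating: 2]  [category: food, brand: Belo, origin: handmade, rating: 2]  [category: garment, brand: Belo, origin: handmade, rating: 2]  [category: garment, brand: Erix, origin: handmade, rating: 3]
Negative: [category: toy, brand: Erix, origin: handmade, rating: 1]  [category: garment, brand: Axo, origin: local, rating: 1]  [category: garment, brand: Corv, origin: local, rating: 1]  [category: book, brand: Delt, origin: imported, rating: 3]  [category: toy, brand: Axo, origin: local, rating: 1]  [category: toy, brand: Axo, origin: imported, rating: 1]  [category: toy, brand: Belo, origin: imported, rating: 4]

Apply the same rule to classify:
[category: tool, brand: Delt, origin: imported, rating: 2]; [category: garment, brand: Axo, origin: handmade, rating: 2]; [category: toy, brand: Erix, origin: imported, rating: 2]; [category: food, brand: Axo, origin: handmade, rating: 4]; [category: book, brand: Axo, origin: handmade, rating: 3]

Negative, Positive, Negative, Positive, Positive

The classifier is using: origin is handmade AND rating ≥ 2.
Negative: [category: tool, brand: Delt, origin: imported, rating: 2], since origin is imported, rating = 2.
Positive: [category: garment, brand: Axo, origin: handmade, rating: 2], since origin is handmade, rating = 2.
Negative: [category: toy, brand: Erix, origin: imported, rating: 2], since origin is imported, rating = 2.
Positive: [category: food, brand: Axo, origin: handmade, rating: 4], since origin is handmade, rating = 4.
Positive: [category: book, brand: Axo, origin: handmade, rating: 3], since origin is handmade, rating = 3.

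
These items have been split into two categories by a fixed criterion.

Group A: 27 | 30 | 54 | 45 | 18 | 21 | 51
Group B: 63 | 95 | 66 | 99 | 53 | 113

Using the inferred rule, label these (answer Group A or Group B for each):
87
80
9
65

Group B, Group B, Group A, Group B

The pattern is that an item is 'Group A' exactly when: multiple of 3 AND at most 54.
87 — 87 = 3·29, 87 > 54, hence Group B. 80 — 80 = 3·26 + 2, 80 > 54, hence Group B. 9 — 9 = 3·3, 9 ≤ 54, hence Group A. 65 — 65 = 3·21 + 2, 65 > 54, hence Group B.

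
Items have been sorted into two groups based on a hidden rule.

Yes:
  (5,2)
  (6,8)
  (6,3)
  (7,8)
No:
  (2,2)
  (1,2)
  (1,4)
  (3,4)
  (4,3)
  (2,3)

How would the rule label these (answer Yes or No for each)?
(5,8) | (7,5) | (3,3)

Yes, Yes, No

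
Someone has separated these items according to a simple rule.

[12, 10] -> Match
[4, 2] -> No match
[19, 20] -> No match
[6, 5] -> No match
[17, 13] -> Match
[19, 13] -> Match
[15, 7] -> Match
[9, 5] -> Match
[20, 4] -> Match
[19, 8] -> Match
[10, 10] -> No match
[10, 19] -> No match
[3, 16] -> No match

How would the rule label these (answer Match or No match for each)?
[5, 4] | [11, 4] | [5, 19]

No match, Match, No match

The rule appears to be: first > second AND sum ≥ 14.
No match: [5, 4], since 5 > 4, 5+4 = 9.
Match: [11, 4], since 11 > 4, 11+4 = 15.
No match: [5, 19], since 5 < 19, 5+19 = 24.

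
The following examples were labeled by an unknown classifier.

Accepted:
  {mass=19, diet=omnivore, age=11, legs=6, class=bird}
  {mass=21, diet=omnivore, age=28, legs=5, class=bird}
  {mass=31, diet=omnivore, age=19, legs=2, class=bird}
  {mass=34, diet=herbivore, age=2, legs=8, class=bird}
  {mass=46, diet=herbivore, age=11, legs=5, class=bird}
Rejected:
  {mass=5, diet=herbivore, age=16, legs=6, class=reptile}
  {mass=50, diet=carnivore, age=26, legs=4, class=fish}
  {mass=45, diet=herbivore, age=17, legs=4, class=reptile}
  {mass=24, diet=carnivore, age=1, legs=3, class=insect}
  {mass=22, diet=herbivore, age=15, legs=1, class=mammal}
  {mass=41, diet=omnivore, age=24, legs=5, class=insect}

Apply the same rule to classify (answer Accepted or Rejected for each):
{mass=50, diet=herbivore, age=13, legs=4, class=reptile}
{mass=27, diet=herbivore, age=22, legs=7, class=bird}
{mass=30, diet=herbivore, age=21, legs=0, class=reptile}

'Accepted' ⟺ class is bird.

Rejected, Accepted, Rejected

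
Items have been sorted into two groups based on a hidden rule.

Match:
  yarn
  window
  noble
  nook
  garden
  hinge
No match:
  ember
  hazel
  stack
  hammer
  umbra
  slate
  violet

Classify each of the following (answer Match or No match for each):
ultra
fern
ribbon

No match, Match, Match

All 'Match' examples share one property — contains 'n' — and every 'No match' example lacks it.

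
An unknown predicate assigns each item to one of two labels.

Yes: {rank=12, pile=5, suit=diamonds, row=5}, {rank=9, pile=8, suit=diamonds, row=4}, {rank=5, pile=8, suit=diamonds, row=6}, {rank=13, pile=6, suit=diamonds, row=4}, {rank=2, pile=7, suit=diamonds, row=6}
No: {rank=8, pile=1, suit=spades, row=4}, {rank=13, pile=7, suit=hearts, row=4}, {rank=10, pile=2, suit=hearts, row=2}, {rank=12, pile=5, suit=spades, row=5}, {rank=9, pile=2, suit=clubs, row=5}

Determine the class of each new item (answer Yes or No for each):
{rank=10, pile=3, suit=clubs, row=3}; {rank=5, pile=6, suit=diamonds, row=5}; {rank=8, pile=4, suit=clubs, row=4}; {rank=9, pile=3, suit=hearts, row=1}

Looking at the examples, the only property every 'Yes' case has and every 'No' case lacks is: suit is diamonds.
{rank=10, pile=3, suit=clubs, row=3}: suit is clubs, does not fit → No. {rank=5, pile=6, suit=diamonds, row=5}: suit is diamonds, qualifies → Yes. {rank=8, pile=4, suit=clubs, row=4}: suit is clubs, does not fit → No. {rank=9, pile=3, suit=hearts, row=1}: suit is hearts, does not fit → No.

No, Yes, No, No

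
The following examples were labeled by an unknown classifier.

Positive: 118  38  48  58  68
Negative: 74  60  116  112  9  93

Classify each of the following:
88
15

Positive, Negative

Looking at the examples, the only property every 'Positive' case has and every 'Negative' case lacks is: ends in digit 8.
88 → last digit 8 → Positive.
15 → last digit 5 → Negative.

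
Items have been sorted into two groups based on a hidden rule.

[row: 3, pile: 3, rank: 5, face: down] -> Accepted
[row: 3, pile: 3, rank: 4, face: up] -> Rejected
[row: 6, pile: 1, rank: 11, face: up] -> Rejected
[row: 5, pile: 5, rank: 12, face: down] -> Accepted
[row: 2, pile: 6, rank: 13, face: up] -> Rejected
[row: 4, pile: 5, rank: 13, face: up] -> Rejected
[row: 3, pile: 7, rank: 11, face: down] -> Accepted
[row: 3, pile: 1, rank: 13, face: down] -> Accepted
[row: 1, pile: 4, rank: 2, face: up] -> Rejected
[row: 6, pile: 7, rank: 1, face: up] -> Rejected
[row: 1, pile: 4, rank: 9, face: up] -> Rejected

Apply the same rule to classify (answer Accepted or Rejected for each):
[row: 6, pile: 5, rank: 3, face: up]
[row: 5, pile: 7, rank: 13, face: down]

Rejected, Accepted

Every 'Accepted' example satisfies: face is down. None of the 'Rejected' examples do.
Rejected: [row: 6, pile: 5, rank: 3, face: up], since face is up.
Accepted: [row: 5, pile: 7, rank: 13, face: down], since face is down.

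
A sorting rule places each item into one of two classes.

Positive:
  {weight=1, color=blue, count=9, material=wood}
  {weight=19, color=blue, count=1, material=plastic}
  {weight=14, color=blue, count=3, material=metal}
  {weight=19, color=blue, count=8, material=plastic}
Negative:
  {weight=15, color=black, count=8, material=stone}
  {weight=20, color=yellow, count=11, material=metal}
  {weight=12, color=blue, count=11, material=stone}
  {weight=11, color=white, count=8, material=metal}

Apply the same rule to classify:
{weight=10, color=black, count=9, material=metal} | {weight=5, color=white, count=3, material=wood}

The distinguishing property — color is blue AND count ≤ 9 — holds for all the 'Positive' cases and none of the 'Negative' cases.

Negative, Negative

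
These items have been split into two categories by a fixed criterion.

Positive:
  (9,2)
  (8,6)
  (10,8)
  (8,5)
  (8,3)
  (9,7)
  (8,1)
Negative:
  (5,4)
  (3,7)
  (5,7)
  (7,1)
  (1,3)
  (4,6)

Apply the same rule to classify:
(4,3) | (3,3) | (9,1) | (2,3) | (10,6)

The rule appears to be: first ≥ 8.
(4,3): Negative (first 4).
(3,3): Negative (first 3).
(9,1): Positive (first 9).
(2,3): Negative (first 2).
(10,6): Positive (first 10).

Negative, Negative, Positive, Negative, Positive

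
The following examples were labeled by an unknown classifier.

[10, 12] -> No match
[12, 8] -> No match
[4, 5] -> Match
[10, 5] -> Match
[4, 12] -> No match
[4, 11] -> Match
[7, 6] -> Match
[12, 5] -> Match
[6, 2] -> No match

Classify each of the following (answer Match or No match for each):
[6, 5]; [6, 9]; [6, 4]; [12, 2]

Rule: sum is odd. This holds for each 'Match' example and fails for each 'No match' one.
[6, 5]: 6+5 = 11, qualifies → Match.
[6, 9]: 6+9 = 15, qualifies → Match.
[6, 4]: 6+4 = 10, fails this test → No match.
[12, 2]: 12+2 = 14, fails this test → No match.

Match, Match, No match, No match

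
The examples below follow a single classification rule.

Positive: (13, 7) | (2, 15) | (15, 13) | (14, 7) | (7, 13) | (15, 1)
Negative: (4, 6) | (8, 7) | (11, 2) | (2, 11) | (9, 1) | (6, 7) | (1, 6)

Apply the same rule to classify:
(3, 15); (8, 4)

Positive, Negative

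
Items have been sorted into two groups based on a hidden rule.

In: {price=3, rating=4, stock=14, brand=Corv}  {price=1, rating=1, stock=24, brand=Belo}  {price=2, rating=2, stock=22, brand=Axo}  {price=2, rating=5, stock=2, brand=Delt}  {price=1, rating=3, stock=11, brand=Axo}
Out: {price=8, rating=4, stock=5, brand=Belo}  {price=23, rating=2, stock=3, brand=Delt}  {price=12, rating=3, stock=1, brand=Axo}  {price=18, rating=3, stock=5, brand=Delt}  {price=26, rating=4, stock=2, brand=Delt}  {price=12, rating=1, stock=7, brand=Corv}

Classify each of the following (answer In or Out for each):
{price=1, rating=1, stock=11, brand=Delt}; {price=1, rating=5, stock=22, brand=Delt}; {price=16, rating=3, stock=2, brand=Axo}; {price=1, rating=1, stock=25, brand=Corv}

In, In, Out, In

'In' ⟺ price ≤ 3.
{price=1, rating=1, stock=11, brand=Delt} → price = 1 → In. {price=1, rating=5, stock=22, brand=Delt} → price = 1 → In. {price=16, rating=3, stock=2, brand=Axo} → price = 16 → Out. {price=1, rating=1, stock=25, brand=Corv} → price = 1 → In.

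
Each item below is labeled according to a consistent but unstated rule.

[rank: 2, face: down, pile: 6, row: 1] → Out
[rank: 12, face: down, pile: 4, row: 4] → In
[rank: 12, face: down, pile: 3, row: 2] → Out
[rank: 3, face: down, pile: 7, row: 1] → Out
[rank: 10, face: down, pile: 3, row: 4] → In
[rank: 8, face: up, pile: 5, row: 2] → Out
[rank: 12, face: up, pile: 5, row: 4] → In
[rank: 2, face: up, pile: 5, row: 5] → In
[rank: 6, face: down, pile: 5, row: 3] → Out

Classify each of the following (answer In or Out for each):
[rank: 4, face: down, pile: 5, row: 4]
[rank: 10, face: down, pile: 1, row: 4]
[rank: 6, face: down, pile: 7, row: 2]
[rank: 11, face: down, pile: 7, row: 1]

In, In, Out, Out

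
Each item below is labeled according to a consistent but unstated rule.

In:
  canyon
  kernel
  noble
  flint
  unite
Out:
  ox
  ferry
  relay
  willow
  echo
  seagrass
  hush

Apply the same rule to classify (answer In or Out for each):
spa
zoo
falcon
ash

Every 'In' example satisfies: contains 'n'. None of the 'Out' examples do.
spa — no 'n', hence Out.
zoo — no 'n', hence Out.
falcon — has 'n', hence In.
ash — no 'n', hence Out.

Out, Out, In, Out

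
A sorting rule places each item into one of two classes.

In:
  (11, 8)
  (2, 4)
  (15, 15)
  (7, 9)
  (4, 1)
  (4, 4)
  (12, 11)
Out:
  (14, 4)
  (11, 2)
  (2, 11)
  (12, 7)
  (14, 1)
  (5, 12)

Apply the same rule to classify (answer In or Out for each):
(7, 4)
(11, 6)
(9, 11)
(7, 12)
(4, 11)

In, Out, In, Out, Out

All 'In' examples share one property — |first − second| ≤ 3 — and every 'Out' example lacks it.
(7, 4) — |7−4| = 3, hence In.
(11, 6) — |11−6| = 5, hence Out.
(9, 11) — |9−11| = 2, hence In.
(7, 12) — |7−12| = 5, hence Out.
(4, 11) — |4−11| = 7, hence Out.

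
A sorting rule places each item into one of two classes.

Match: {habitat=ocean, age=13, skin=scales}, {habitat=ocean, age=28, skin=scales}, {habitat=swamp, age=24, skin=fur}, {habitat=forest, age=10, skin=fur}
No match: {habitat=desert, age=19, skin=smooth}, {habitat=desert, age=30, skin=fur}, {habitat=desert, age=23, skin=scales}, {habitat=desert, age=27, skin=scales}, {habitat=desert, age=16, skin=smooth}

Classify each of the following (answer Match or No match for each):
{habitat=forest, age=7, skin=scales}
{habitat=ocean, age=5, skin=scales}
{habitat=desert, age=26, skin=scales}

Looking at the examples, the only property every 'Match' case has and every 'No match' case lacks is: habitat is not desert.

Match, Match, No match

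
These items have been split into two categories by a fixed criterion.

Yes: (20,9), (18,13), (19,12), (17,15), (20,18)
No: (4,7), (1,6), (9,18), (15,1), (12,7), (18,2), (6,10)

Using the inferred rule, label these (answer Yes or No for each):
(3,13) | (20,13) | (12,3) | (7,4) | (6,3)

No, Yes, No, No, No

The rule appears to be: sum ≥ 29.
(3,13): 3+13 = 16 — does not pass, so No. (20,13): 20+13 = 33 — matches, so Yes. (12,3): 12+3 = 15 — does not pass, so No. (7,4): 7+4 = 11 — does not pass, so No. (6,3): 6+3 = 9 — does not pass, so No.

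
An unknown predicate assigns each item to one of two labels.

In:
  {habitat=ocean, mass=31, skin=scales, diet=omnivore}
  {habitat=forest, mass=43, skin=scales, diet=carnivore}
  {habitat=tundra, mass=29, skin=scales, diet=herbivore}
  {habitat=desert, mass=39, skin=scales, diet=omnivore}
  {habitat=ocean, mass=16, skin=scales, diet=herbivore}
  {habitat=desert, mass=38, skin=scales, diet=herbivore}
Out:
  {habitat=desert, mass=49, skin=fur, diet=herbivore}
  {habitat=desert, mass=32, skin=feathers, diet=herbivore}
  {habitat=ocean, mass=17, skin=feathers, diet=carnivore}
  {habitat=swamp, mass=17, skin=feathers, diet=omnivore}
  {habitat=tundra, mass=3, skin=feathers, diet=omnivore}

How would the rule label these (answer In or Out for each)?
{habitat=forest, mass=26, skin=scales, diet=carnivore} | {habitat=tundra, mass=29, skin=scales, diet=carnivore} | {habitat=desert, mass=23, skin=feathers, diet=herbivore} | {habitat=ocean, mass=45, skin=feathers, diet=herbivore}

All 'In' examples share one property — skin is scales — and every 'Out' example lacks it.
{habitat=forest, mass=26, skin=scales, diet=carnivore}: skin is scales — has this property, so In. {habitat=tundra, mass=29, skin=scales, diet=carnivore}: skin is scales — has this property, so In. {habitat=desert, mass=23, skin=feathers, diet=herbivore}: skin is feathers — does not satisfy this, so Out. {habitat=ocean, mass=45, skin=feathers, diet=herbivore}: skin is feathers — does not satisfy this, so Out.

In, In, Out, Out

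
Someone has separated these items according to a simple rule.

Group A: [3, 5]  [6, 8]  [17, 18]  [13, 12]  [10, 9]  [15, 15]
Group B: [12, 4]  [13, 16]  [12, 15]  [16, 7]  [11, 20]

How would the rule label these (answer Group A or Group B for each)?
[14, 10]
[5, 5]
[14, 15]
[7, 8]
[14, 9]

Group B, Group A, Group A, Group A, Group B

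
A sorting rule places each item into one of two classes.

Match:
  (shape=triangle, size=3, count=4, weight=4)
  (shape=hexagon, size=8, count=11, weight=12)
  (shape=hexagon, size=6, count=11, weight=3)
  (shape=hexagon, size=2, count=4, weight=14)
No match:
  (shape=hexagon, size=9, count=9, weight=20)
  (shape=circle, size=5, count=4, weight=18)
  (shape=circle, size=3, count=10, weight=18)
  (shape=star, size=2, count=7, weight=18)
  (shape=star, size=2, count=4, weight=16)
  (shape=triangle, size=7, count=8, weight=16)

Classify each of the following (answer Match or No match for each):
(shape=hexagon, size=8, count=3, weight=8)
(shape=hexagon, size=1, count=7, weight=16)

Match, No match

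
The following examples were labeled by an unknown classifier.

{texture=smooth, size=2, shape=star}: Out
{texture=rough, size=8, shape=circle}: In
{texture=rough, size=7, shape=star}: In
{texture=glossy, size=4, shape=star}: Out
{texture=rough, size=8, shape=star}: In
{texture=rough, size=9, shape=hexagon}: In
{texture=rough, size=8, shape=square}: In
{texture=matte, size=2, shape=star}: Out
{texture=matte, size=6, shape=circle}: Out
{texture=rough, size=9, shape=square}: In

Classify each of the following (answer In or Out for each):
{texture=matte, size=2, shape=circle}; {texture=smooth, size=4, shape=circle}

Out, Out

The pattern is that an item is 'In' exactly when: texture is rough.
{texture=matte, size=2, shape=circle}: texture is matte, does not satisfy this → Out.
{texture=smooth, size=4, shape=circle}: texture is smooth, does not satisfy this → Out.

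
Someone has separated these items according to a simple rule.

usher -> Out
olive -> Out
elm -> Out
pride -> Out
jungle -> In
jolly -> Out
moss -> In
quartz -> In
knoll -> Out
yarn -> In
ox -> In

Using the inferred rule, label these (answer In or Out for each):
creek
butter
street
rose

Out, In, In, In

Checking candidate rules against both groups, what survives is: even length.
creek — length 5, hence Out.
butter — length 6, hence In.
street — length 6, hence In.
rose — length 4, hence In.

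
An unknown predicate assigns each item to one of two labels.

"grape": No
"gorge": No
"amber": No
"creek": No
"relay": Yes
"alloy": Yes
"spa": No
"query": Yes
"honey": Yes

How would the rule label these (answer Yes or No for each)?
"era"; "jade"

No, No

The classifier is using: contains 'y'.
No: "era", since no 'y'.
No: "jade", since no 'y'.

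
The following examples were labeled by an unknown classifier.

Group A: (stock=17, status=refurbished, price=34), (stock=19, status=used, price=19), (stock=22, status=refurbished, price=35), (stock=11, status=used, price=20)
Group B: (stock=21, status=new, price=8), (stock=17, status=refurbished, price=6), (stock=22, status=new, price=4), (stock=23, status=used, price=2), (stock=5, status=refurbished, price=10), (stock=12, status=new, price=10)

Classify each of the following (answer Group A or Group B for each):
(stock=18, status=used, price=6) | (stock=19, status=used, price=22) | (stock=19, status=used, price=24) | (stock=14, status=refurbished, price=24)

The simplest hypothesis consistent with all the labels is: price ≥ 19.
(stock=18, status=used, price=6): Group B (price = 6). (stock=19, status=used, price=22): Group A (price = 22). (stock=19, status=used, price=24): Group A (price = 24). (stock=14, status=refurbished, price=24): Group A (price = 24).

Group B, Group A, Group A, Group A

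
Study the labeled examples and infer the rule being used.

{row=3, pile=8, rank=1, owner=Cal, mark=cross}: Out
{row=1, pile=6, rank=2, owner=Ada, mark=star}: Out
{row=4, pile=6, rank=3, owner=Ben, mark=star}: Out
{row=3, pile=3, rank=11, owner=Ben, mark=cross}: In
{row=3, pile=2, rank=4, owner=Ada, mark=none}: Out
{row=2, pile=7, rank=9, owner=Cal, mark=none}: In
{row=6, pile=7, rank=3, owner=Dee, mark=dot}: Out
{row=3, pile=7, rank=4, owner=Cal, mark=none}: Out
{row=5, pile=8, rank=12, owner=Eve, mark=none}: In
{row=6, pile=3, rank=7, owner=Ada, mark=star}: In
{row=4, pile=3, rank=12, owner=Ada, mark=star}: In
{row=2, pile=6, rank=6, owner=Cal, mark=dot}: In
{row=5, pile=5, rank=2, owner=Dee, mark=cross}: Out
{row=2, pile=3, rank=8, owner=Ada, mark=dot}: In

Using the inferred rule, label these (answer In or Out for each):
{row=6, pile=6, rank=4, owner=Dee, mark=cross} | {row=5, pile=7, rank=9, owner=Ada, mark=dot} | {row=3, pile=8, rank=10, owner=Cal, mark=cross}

Out, In, In

One predicate separates the groups cleanly: rank ≥ 6.
{row=6, pile=6, rank=4, owner=Dee, mark=cross}: rank = 4, does not satisfy this → Out. {row=5, pile=7, rank=9, owner=Ada, mark=dot}: rank = 9, satisfies this → In. {row=3, pile=8, rank=10, owner=Cal, mark=cross}: rank = 10, satisfies this → In.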